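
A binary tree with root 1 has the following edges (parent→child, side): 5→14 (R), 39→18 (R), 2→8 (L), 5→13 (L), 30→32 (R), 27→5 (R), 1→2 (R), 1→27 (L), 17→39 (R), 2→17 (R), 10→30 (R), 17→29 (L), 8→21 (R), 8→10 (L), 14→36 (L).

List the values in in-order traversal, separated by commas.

In-order visits the left subtree, then the node, then the right subtree.
At 1: go left to 27.
  At 27: no left child.
  Visit 27.
  At 27: go right to 5.
    At 5: go left to 13.
      13 is a leaf — visit 13.
    Visit 5.
    At 5: go right to 14.
      At 14: go left to 36.
        36 is a leaf — visit 36.
      Visit 14.
      At 14: no right child.
Visit 1.
At 1: go right to 2.
  At 2: go left to 8.
    At 8: go left to 10.
      At 10: no left child.
      Visit 10.
      At 10: go right to 30.
        At 30: no left child.
        Visit 30.
        At 30: go right to 32.
          32 is a leaf — visit 32.
    Visit 8.
    At 8: go right to 21.
      21 is a leaf — visit 21.
  Visit 2.
  At 2: go right to 17.
    At 17: go left to 29.
      29 is a leaf — visit 29.
    Visit 17.
    At 17: go right to 39.
      At 39: no left child.
      Visit 39.
      At 39: go right to 18.
        18 is a leaf — visit 18.

27, 13, 5, 36, 14, 1, 10, 30, 32, 8, 21, 2, 29, 17, 39, 18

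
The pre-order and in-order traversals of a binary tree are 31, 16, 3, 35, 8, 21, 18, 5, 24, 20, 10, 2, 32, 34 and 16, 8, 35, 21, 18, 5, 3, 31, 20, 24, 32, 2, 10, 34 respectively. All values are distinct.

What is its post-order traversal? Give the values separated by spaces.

8 5 18 21 35 3 16 20 32 2 34 10 24 31

The first element of pre-order is the root; it splits in-order into left and right subtrees.
Root 31: left subtree has 7 nodes {16, 8, 35, 21, 18, 5, 3}, right has 6 {20, 24, 32, 2, 10, 34}.
  Root 16: left subtree has 0 nodes { }, right has 6 {8, 35, 21, 18, 5, 3}.
    Root 3: left subtree has 5 nodes {8, 35, 21, 18, 5}, right has 0 { }.
      Root 35: left subtree has 1 node {8}, right has 3 {21, 18, 5}.
        Root 21: left subtree has 0 nodes { }, right has 2 {18, 5}.
          Root 18: left subtree has 0 nodes { }, right has 1 {5}.
  Root 24: left subtree has 1 node {20}, right has 4 {32, 2, 10, 34}.
    Root 10: left subtree has 2 nodes {32, 2}, right has 1 {34}.
      Root 2: left subtree has 1 node {32}, right has 0 { }.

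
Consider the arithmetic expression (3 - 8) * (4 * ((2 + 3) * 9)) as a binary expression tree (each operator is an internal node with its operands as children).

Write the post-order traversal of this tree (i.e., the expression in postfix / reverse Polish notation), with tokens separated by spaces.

Post-order on an expression tree gives postfix notation: for each operator, emit left operand, right operand, then the operator.

3 8 - 4 2 3 + 9 * * *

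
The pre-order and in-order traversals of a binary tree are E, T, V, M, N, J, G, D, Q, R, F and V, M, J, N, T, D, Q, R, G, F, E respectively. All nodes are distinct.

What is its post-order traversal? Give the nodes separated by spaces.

The first element of pre-order is the root; it splits in-order into left and right subtrees.
Root E: left subtree has 10 nodes {V, M, J, N, T, D, Q, R, G, F}, right has 0 { }.
  Root T: left subtree has 4 nodes {V, M, J, N}, right has 5 {D, Q, R, G, F}.
    Root V: left subtree has 0 nodes { }, right has 3 {M, J, N}.
      Root M: left subtree has 0 nodes { }, right has 2 {J, N}.
        Root N: left subtree has 1 node {J}, right has 0 { }.
    Root G: left subtree has 3 nodes {D, Q, R}, right has 1 {F}.
      Root D: left subtree has 0 nodes { }, right has 2 {Q, R}.
        Root Q: left subtree has 0 nodes { }, right has 1 {R}.

J N M V R Q D F G T E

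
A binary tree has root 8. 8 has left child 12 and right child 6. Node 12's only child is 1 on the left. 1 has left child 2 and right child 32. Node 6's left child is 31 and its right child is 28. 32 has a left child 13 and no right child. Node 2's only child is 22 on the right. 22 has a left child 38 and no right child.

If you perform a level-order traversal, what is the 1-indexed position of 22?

9

Level-order visits nodes level by level from the root, left to right within each level.
Level 0: 8
Level 1: 12, 6
Level 2: 1, 31, 28
Level 3: 2, 32
Level 4: 22, 13
Level 5: 38
Full level-order sequence: 8, 12, 6, 1, 31, 28, 2, 32, 22, 13, 38.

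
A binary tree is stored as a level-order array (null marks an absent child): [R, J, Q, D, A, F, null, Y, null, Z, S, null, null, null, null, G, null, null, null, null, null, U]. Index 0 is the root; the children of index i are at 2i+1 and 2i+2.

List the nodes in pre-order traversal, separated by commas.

R, J, D, Y, G, A, Z, S, U, Q, F

Pre-order visits the node, then its left subtree, then its right subtree.
Visit R.
At R: go left to J.
  Visit J.
  At J: go left to D.
    Visit D.
    At D: go left to Y.
      Visit Y.
      At Y: go left to G.
        G is a leaf — visit G.
      At Y: no right child.
    At D: no right child.
  At J: go right to A.
    Visit A.
    At A: go left to Z.
      Z is a leaf — visit Z.
    At A: go right to S.
      Visit S.
      At S: go left to U.
        U is a leaf — visit U.
      At S: no right child.
At R: go right to Q.
  Visit Q.
  At Q: go left to F.
    F is a leaf — visit F.
  At Q: no right child.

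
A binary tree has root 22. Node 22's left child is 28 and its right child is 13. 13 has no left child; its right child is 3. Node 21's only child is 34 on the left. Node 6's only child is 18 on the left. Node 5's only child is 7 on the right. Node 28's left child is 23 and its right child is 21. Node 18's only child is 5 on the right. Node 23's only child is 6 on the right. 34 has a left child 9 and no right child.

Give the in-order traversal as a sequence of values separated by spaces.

23 18 5 7 6 28 9 34 21 22 13 3

In-order visits the left subtree, then the node, then the right subtree.
At 22: go left to 28.
  At 28: go left to 23.
    At 23: no left child.
    Visit 23.
    At 23: go right to 6.
      At 6: go left to 18.
        At 18: no left child.
        Visit 18.
        At 18: go right to 5.
          At 5: no left child.
          Visit 5.
          At 5: go right to 7.
            7 is a leaf — visit 7.
      Visit 6.
      At 6: no right child.
  Visit 28.
  At 28: go right to 21.
    At 21: go left to 34.
      At 34: go left to 9.
        9 is a leaf — visit 9.
      Visit 34.
      At 34: no right child.
    Visit 21.
    At 21: no right child.
Visit 22.
At 22: go right to 13.
  At 13: no left child.
  Visit 13.
  At 13: go right to 3.
    3 is a leaf — visit 3.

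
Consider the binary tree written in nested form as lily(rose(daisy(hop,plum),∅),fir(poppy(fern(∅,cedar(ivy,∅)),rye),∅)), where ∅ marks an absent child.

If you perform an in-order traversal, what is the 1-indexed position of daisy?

2

In-order visits the left subtree, then the node, then the right subtree.
At lily: go left to rose.
  At rose: go left to daisy.
    At daisy: go left to hop.
      hop is a leaf — visit hop.
    Visit daisy.
    At daisy: go right to plum.
      plum is a leaf — visit plum.
  Visit rose.
  At rose: no right child.
Visit lily.
At lily: go right to fir.
  At fir: go left to poppy.
    At poppy: go left to fern.
      At fern: no left child.
      Visit fern.
      At fern: go right to cedar.
        At cedar: go left to ivy.
          ivy is a leaf — visit ivy.
        Visit cedar.
        At cedar: no right child.
    Visit poppy.
    At poppy: go right to rye.
      rye is a leaf — visit rye.
  Visit fir.
  At fir: no right child.
Full in-order sequence: hop, daisy, plum, rose, lily, fern, ivy, cedar, poppy, rye, fir.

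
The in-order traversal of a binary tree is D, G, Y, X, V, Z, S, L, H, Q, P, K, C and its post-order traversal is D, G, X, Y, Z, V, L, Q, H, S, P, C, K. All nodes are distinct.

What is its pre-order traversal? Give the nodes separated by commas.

K, P, S, V, Y, G, D, X, Z, H, L, Q, C

The last element of post-order is the root; it splits in-order into left and right subtrees.
Root K: left subtree has 11 nodes {D, G, Y, X, V, Z, S, L, H, Q, P}, right has 1 {C}.
  Root P: left subtree has 10 nodes {D, G, Y, X, V, Z, S, L, H, Q}, right has 0 { }.
    Root S: left subtree has 6 nodes {D, G, Y, X, V, Z}, right has 3 {L, H, Q}.
      Root V: left subtree has 4 nodes {D, G, Y, X}, right has 1 {Z}.
        Root Y: left subtree has 2 nodes {D, G}, right has 1 {X}.
          Root G: left subtree has 1 node {D}, right has 0 { }.
      Root H: left subtree has 1 node {L}, right has 1 {Q}.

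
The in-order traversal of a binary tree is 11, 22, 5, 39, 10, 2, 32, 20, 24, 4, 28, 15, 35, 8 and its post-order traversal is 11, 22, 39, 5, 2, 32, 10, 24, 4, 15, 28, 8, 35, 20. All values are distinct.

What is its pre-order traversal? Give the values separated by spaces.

The last element of post-order is the root; it splits in-order into left and right subtrees.
Root 20: left subtree has 7 nodes {11, 22, 5, 39, 10, 2, 32}, right has 6 {24, 4, 28, 15, 35, 8}.
  Root 10: left subtree has 4 nodes {11, 22, 5, 39}, right has 2 {2, 32}.
    Root 5: left subtree has 2 nodes {11, 22}, right has 1 {39}.
      Root 22: left subtree has 1 node {11}, right has 0 { }.
    Root 32: left subtree has 1 node {2}, right has 0 { }.
  Root 35: left subtree has 4 nodes {24, 4, 28, 15}, right has 1 {8}.
    Root 28: left subtree has 2 nodes {24, 4}, right has 1 {15}.
      Root 4: left subtree has 1 node {24}, right has 0 { }.

20 10 5 22 11 39 32 2 35 28 4 24 15 8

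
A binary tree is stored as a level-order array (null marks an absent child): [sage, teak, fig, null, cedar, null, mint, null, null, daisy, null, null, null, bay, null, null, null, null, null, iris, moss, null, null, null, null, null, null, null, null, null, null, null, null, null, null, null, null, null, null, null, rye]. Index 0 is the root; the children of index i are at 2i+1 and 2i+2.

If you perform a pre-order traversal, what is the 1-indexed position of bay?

Pre-order visits the node, then its left subtree, then its right subtree.
Visit sage.
At sage: go left to teak.
  Visit teak.
  At teak: no left child.
  At teak: go right to cedar.
    Visit cedar.
    At cedar: go left to daisy.
      Visit daisy.
      At daisy: go left to iris.
        Visit iris.
        At iris: no left child.
        At iris: go right to rye.
          rye is a leaf — visit rye.
      At daisy: go right to moss.
        moss is a leaf — visit moss.
    At cedar: no right child.
At sage: go right to fig.
  Visit fig.
  At fig: no left child.
  At fig: go right to mint.
    Visit mint.
    At mint: go left to bay.
      bay is a leaf — visit bay.
    At mint: no right child.
Full pre-order sequence: sage, teak, cedar, daisy, iris, rye, moss, fig, mint, bay.

10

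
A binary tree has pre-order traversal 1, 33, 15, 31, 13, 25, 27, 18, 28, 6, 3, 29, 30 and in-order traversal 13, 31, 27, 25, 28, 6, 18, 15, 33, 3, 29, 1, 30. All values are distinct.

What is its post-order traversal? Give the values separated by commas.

13, 27, 6, 28, 18, 25, 31, 15, 29, 3, 33, 30, 1

The first element of pre-order is the root; it splits in-order into left and right subtrees.
Root 1: left subtree has 11 nodes {13, 31, 27, 25, 28, 6, 18, 15, 33, 3, 29}, right has 1 {30}.
  Root 33: left subtree has 8 nodes {13, 31, 27, 25, 28, 6, 18, 15}, right has 2 {3, 29}.
    Root 15: left subtree has 7 nodes {13, 31, 27, 25, 28, 6, 18}, right has 0 { }.
      Root 31: left subtree has 1 node {13}, right has 5 {27, 25, 28, 6, 18}.
        Root 25: left subtree has 1 node {27}, right has 3 {28, 6, 18}.
          Root 18: left subtree has 2 nodes {28, 6}, right has 0 { }.
            Root 28: left subtree has 0 nodes { }, right has 1 {6}.
    Root 3: left subtree has 0 nodes { }, right has 1 {29}.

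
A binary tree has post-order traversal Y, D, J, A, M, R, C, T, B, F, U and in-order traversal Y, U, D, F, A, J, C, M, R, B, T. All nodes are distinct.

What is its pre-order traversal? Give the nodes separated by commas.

U, Y, F, D, B, C, A, J, R, M, T

The last element of post-order is the root; it splits in-order into left and right subtrees.
Root U: left subtree has 1 node {Y}, right has 9 {D, F, A, J, C, M, R, B, T}.
  Root F: left subtree has 1 node {D}, right has 7 {A, J, C, M, R, B, T}.
    Root B: left subtree has 5 nodes {A, J, C, M, R}, right has 1 {T}.
      Root C: left subtree has 2 nodes {A, J}, right has 2 {M, R}.
        Root A: left subtree has 0 nodes { }, right has 1 {J}.
        Root R: left subtree has 1 node {M}, right has 0 { }.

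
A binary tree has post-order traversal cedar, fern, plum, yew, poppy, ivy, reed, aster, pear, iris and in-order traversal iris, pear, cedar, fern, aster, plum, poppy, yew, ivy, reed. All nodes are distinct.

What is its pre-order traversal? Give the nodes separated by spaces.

iris pear aster fern cedar reed ivy poppy plum yew

The last element of post-order is the root; it splits in-order into left and right subtrees.
Root iris: left subtree has 0 nodes { }, right has 9 {pear, cedar, fern, aster, plum, poppy, yew, ivy, reed}.
  Root pear: left subtree has 0 nodes { }, right has 8 {cedar, fern, aster, plum, poppy, yew, ivy, reed}.
    Root aster: left subtree has 2 nodes {cedar, fern}, right has 5 {plum, poppy, yew, ivy, reed}.
      Root fern: left subtree has 1 node {cedar}, right has 0 { }.
      Root reed: left subtree has 4 nodes {plum, poppy, yew, ivy}, right has 0 { }.
        Root ivy: left subtree has 3 nodes {plum, poppy, yew}, right has 0 { }.
          Root poppy: left subtree has 1 node {plum}, right has 1 {yew}.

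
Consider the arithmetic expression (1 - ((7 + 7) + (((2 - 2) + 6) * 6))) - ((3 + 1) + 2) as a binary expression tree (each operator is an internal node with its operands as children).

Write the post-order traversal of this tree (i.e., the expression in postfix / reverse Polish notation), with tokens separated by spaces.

1 7 7 + 2 2 - 6 + 6 * + - 3 1 + 2 + -

Post-order on an expression tree gives postfix notation: for each operator, emit left operand, right operand, then the operator.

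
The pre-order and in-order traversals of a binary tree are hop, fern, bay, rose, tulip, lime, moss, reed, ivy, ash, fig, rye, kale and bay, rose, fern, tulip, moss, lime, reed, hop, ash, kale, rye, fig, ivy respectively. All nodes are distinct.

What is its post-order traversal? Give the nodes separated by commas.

The first element of pre-order is the root; it splits in-order into left and right subtrees.
Root hop: left subtree has 7 nodes {bay, rose, fern, tulip, moss, lime, reed}, right has 5 {ash, kale, rye, fig, ivy}.
  Root fern: left subtree has 2 nodes {bay, rose}, right has 4 {tulip, moss, lime, reed}.
    Root bay: left subtree has 0 nodes { }, right has 1 {rose}.
    Root tulip: left subtree has 0 nodes { }, right has 3 {moss, lime, reed}.
      Root lime: left subtree has 1 node {moss}, right has 1 {reed}.
  Root ivy: left subtree has 4 nodes {ash, kale, rye, fig}, right has 0 { }.
    Root ash: left subtree has 0 nodes { }, right has 3 {kale, rye, fig}.
      Root fig: left subtree has 2 nodes {kale, rye}, right has 0 { }.
        Root rye: left subtree has 1 node {kale}, right has 0 { }.

rose, bay, moss, reed, lime, tulip, fern, kale, rye, fig, ash, ivy, hop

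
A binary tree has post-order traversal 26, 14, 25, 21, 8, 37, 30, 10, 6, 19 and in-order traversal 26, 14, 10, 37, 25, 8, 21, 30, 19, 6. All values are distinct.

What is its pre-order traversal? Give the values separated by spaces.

19 10 14 26 30 37 8 25 21 6

The last element of post-order is the root; it splits in-order into left and right subtrees.
Root 19: left subtree has 8 nodes {26, 14, 10, 37, 25, 8, 21, 30}, right has 1 {6}.
  Root 10: left subtree has 2 nodes {26, 14}, right has 5 {37, 25, 8, 21, 30}.
    Root 14: left subtree has 1 node {26}, right has 0 { }.
    Root 30: left subtree has 4 nodes {37, 25, 8, 21}, right has 0 { }.
      Root 37: left subtree has 0 nodes { }, right has 3 {25, 8, 21}.
        Root 8: left subtree has 1 node {25}, right has 1 {21}.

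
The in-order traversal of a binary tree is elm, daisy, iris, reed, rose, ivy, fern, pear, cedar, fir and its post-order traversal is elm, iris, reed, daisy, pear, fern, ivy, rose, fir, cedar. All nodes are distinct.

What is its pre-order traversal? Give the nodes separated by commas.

The last element of post-order is the root; it splits in-order into left and right subtrees.
Root cedar: left subtree has 8 nodes {elm, daisy, iris, reed, rose, ivy, fern, pear}, right has 1 {fir}.
  Root rose: left subtree has 4 nodes {elm, daisy, iris, reed}, right has 3 {ivy, fern, pear}.
    Root daisy: left subtree has 1 node {elm}, right has 2 {iris, reed}.
      Root reed: left subtree has 1 node {iris}, right has 0 { }.
    Root ivy: left subtree has 0 nodes { }, right has 2 {fern, pear}.
      Root fern: left subtree has 0 nodes { }, right has 1 {pear}.

cedar, rose, daisy, elm, reed, iris, ivy, fern, pear, fir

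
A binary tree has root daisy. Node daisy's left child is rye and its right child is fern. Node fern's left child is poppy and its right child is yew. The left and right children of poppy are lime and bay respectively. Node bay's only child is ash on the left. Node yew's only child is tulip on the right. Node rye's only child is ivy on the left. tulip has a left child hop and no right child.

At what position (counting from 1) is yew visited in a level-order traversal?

6

Level-order visits nodes level by level from the root, left to right within each level.
Level 0: daisy
Level 1: rye, fern
Level 2: ivy, poppy, yew
Level 3: lime, bay, tulip
Level 4: ash, hop
Full level-order sequence: daisy, rye, fern, ivy, poppy, yew, lime, bay, tulip, ash, hop.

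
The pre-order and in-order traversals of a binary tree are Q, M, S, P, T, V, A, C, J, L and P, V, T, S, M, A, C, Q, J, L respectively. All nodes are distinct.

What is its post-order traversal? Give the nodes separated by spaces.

The first element of pre-order is the root; it splits in-order into left and right subtrees.
Root Q: left subtree has 7 nodes {P, V, T, S, M, A, C}, right has 2 {J, L}.
  Root M: left subtree has 4 nodes {P, V, T, S}, right has 2 {A, C}.
    Root S: left subtree has 3 nodes {P, V, T}, right has 0 { }.
      Root P: left subtree has 0 nodes { }, right has 2 {V, T}.
        Root T: left subtree has 1 node {V}, right has 0 { }.
    Root A: left subtree has 0 nodes { }, right has 1 {C}.
  Root J: left subtree has 0 nodes { }, right has 1 {L}.

V T P S C A M L J Q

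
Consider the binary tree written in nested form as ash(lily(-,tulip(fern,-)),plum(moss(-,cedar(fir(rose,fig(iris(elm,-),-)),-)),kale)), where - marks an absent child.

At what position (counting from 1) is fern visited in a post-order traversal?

1

Post-order visits the left subtree, then the right subtree, then the node.
At ash: go left to lily.
  At lily: no left child.
  At lily: go right to tulip.
    At tulip: go left to fern.
      fern is a leaf — visit fern.
    At tulip: no right child.
    Visit tulip.
  Visit lily.
At ash: go right to plum.
  At plum: go left to moss.
    At moss: no left child.
    At moss: go right to cedar.
      At cedar: go left to fir.
        At fir: go left to rose.
          rose is a leaf — visit rose.
        At fir: go right to fig.
          At fig: go left to iris.
            At iris: go left to elm.
              elm is a leaf — visit elm.
            At iris: no right child.
            Visit iris.
          At fig: no right child.
          Visit fig.
        Visit fir.
      At cedar: no right child.
      Visit cedar.
    Visit moss.
  At plum: go right to kale.
    kale is a leaf — visit kale.
  Visit plum.
Visit ash.
Full post-order sequence: fern, tulip, lily, rose, elm, iris, fig, fir, cedar, moss, kale, plum, ash.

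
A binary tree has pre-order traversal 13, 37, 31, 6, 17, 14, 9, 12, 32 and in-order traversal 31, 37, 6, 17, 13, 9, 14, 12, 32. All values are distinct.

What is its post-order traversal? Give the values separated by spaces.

31 17 6 37 9 32 12 14 13

The first element of pre-order is the root; it splits in-order into left and right subtrees.
Root 13: left subtree has 4 nodes {31, 37, 6, 17}, right has 4 {9, 14, 12, 32}.
  Root 37: left subtree has 1 node {31}, right has 2 {6, 17}.
    Root 6: left subtree has 0 nodes { }, right has 1 {17}.
  Root 14: left subtree has 1 node {9}, right has 2 {12, 32}.
    Root 12: left subtree has 0 nodes { }, right has 1 {32}.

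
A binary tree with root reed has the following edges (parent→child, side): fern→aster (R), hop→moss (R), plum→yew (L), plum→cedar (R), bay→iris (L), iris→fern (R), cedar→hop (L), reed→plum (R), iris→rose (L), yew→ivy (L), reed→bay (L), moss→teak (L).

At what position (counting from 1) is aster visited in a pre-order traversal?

Pre-order visits the node, then its left subtree, then its right subtree.
Visit reed.
At reed: go left to bay.
  Visit bay.
  At bay: go left to iris.
    Visit iris.
    At iris: go left to rose.
      rose is a leaf — visit rose.
    At iris: go right to fern.
      Visit fern.
      At fern: no left child.
      At fern: go right to aster.
        aster is a leaf — visit aster.
  At bay: no right child.
At reed: go right to plum.
  Visit plum.
  At plum: go left to yew.
    Visit yew.
    At yew: go left to ivy.
      ivy is a leaf — visit ivy.
    At yew: no right child.
  At plum: go right to cedar.
    Visit cedar.
    At cedar: go left to hop.
      Visit hop.
      At hop: no left child.
      At hop: go right to moss.
        Visit moss.
        At moss: go left to teak.
          teak is a leaf — visit teak.
        At moss: no right child.
    At cedar: no right child.
Full pre-order sequence: reed, bay, iris, rose, fern, aster, plum, yew, ivy, cedar, hop, moss, teak.

6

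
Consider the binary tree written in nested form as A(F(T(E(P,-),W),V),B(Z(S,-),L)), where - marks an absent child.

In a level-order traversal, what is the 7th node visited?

L

Level-order visits nodes level by level from the root, left to right within each level.
Level 0: A
Level 1: F, B
Level 2: T, V, Z, L
Level 3: E, W, S
Level 4: P
Full level-order sequence: A, F, B, T, V, Z, L, E, W, S, P.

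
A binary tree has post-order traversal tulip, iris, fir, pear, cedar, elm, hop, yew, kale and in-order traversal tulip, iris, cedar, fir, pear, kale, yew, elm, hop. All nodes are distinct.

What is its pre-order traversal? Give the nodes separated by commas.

kale, cedar, iris, tulip, pear, fir, yew, hop, elm

The last element of post-order is the root; it splits in-order into left and right subtrees.
Root kale: left subtree has 5 nodes {tulip, iris, cedar, fir, pear}, right has 3 {yew, elm, hop}.
  Root cedar: left subtree has 2 nodes {tulip, iris}, right has 2 {fir, pear}.
    Root iris: left subtree has 1 node {tulip}, right has 0 { }.
    Root pear: left subtree has 1 node {fir}, right has 0 { }.
  Root yew: left subtree has 0 nodes { }, right has 2 {elm, hop}.
    Root hop: left subtree has 1 node {elm}, right has 0 { }.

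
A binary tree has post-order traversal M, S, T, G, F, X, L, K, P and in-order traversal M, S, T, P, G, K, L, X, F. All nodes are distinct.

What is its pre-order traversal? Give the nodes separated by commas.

The last element of post-order is the root; it splits in-order into left and right subtrees.
Root P: left subtree has 3 nodes {M, S, T}, right has 5 {G, K, L, X, F}.
  Root T: left subtree has 2 nodes {M, S}, right has 0 { }.
    Root S: left subtree has 1 node {M}, right has 0 { }.
  Root K: left subtree has 1 node {G}, right has 3 {L, X, F}.
    Root L: left subtree has 0 nodes { }, right has 2 {X, F}.
      Root X: left subtree has 0 nodes { }, right has 1 {F}.

P, T, S, M, K, G, L, X, F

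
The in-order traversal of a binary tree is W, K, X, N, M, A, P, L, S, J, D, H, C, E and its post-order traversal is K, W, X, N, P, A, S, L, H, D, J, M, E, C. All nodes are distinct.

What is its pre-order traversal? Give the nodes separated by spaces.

C M N X W K J L A P S D H E

The last element of post-order is the root; it splits in-order into left and right subtrees.
Root C: left subtree has 12 nodes {W, K, X, N, M, A, P, L, S, J, D, H}, right has 1 {E}.
  Root M: left subtree has 4 nodes {W, K, X, N}, right has 7 {A, P, L, S, J, D, H}.
    Root N: left subtree has 3 nodes {W, K, X}, right has 0 { }.
      Root X: left subtree has 2 nodes {W, K}, right has 0 { }.
        Root W: left subtree has 0 nodes { }, right has 1 {K}.
    Root J: left subtree has 4 nodes {A, P, L, S}, right has 2 {D, H}.
      Root L: left subtree has 2 nodes {A, P}, right has 1 {S}.
        Root A: left subtree has 0 nodes { }, right has 1 {P}.
      Root D: left subtree has 0 nodes { }, right has 1 {H}.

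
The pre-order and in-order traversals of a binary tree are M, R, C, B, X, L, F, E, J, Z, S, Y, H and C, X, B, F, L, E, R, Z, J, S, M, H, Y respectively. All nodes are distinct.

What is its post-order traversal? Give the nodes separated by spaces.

X F E L B C Z S J R H Y M

The first element of pre-order is the root; it splits in-order into left and right subtrees.
Root M: left subtree has 10 nodes {C, X, B, F, L, E, R, Z, J, S}, right has 2 {H, Y}.
  Root R: left subtree has 6 nodes {C, X, B, F, L, E}, right has 3 {Z, J, S}.
    Root C: left subtree has 0 nodes { }, right has 5 {X, B, F, L, E}.
      Root B: left subtree has 1 node {X}, right has 3 {F, L, E}.
        Root L: left subtree has 1 node {F}, right has 1 {E}.
    Root J: left subtree has 1 node {Z}, right has 1 {S}.
  Root Y: left subtree has 1 node {H}, right has 0 { }.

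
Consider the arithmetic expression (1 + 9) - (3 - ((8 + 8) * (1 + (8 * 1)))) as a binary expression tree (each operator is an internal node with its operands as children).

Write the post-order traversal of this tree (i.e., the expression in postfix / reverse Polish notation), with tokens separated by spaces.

1 9 + 3 8 8 + 1 8 1 * + * - -

Post-order on an expression tree gives postfix notation: for each operator, emit left operand, right operand, then the operator.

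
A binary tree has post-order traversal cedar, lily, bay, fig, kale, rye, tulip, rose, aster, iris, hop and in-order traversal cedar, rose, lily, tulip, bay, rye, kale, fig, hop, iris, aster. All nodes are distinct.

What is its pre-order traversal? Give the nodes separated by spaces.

hop rose cedar tulip lily rye bay kale fig iris aster

The last element of post-order is the root; it splits in-order into left and right subtrees.
Root hop: left subtree has 8 nodes {cedar, rose, lily, tulip, bay, rye, kale, fig}, right has 2 {iris, aster}.
  Root rose: left subtree has 1 node {cedar}, right has 6 {lily, tulip, bay, rye, kale, fig}.
    Root tulip: left subtree has 1 node {lily}, right has 4 {bay, rye, kale, fig}.
      Root rye: left subtree has 1 node {bay}, right has 2 {kale, fig}.
        Root kale: left subtree has 0 nodes { }, right has 1 {fig}.
  Root iris: left subtree has 0 nodes { }, right has 1 {aster}.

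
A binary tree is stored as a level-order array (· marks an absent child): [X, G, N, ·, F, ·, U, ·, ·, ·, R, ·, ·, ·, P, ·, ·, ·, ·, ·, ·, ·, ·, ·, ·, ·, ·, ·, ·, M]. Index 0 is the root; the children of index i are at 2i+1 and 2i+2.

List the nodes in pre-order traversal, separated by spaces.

X G F R N U P M

Pre-order visits the node, then its left subtree, then its right subtree.
Visit X.
At X: go left to G.
  Visit G.
  At G: no left child.
  At G: go right to F.
    Visit F.
    At F: no left child.
    At F: go right to R.
      R is a leaf — visit R.
At X: go right to N.
  Visit N.
  At N: no left child.
  At N: go right to U.
    Visit U.
    At U: no left child.
    At U: go right to P.
      Visit P.
      At P: go left to M.
        M is a leaf — visit M.
      At P: no right child.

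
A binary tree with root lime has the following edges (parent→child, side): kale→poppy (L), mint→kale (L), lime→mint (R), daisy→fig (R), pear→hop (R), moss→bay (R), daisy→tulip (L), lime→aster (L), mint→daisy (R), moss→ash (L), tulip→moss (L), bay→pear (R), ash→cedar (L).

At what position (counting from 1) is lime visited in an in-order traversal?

In-order visits the left subtree, then the node, then the right subtree.
At lime: go left to aster.
  aster is a leaf — visit aster.
Visit lime.
At lime: go right to mint.
  At mint: go left to kale.
    At kale: go left to poppy.
      poppy is a leaf — visit poppy.
    Visit kale.
    At kale: no right child.
  Visit mint.
  At mint: go right to daisy.
    At daisy: go left to tulip.
      At tulip: go left to moss.
        At moss: go left to ash.
          At ash: go left to cedar.
            cedar is a leaf — visit cedar.
          Visit ash.
          At ash: no right child.
        Visit moss.
        At moss: go right to bay.
          At bay: no left child.
          Visit bay.
          At bay: go right to pear.
            At pear: no left child.
            Visit pear.
            At pear: go right to hop.
              hop is a leaf — visit hop.
      Visit tulip.
      At tulip: no right child.
    Visit daisy.
    At daisy: go right to fig.
      fig is a leaf — visit fig.
Full in-order sequence: aster, lime, poppy, kale, mint, cedar, ash, moss, bay, pear, hop, tulip, daisy, fig.

2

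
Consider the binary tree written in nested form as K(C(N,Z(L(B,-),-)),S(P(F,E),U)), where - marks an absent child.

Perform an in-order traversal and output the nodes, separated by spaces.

N C B L Z K F P E S U

In-order visits the left subtree, then the node, then the right subtree.
At K: go left to C.
  At C: go left to N.
    N is a leaf — visit N.
  Visit C.
  At C: go right to Z.
    At Z: go left to L.
      At L: go left to B.
        B is a leaf — visit B.
      Visit L.
      At L: no right child.
    Visit Z.
    At Z: no right child.
Visit K.
At K: go right to S.
  At S: go left to P.
    At P: go left to F.
      F is a leaf — visit F.
    Visit P.
    At P: go right to E.
      E is a leaf — visit E.
  Visit S.
  At S: go right to U.
    U is a leaf — visit U.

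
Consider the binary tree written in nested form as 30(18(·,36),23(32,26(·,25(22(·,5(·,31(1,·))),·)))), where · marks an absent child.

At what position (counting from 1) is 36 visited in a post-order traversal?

1

Post-order visits the left subtree, then the right subtree, then the node.
At 30: go left to 18.
  At 18: no left child.
  At 18: go right to 36.
    36 is a leaf — visit 36.
  Visit 18.
At 30: go right to 23.
  At 23: go left to 32.
    32 is a leaf — visit 32.
  At 23: go right to 26.
    At 26: no left child.
    At 26: go right to 25.
      At 25: go left to 22.
        At 22: no left child.
        At 22: go right to 5.
          At 5: no left child.
          At 5: go right to 31.
            At 31: go left to 1.
              1 is a leaf — visit 1.
            At 31: no right child.
            Visit 31.
          Visit 5.
        Visit 22.
      At 25: no right child.
      Visit 25.
    Visit 26.
  Visit 23.
Visit 30.
Full post-order sequence: 36, 18, 32, 1, 31, 5, 22, 25, 26, 23, 30.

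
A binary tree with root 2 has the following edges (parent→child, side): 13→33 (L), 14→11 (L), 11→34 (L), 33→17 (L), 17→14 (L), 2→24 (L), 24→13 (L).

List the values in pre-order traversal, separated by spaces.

Pre-order visits the node, then its left subtree, then its right subtree.
Visit 2.
At 2: go left to 24.
  Visit 24.
  At 24: go left to 13.
    Visit 13.
    At 13: go left to 33.
      Visit 33.
      At 33: go left to 17.
        Visit 17.
        At 17: go left to 14.
          Visit 14.
          At 14: go left to 11.
            Visit 11.
            At 11: go left to 34.
              34 is a leaf — visit 34.
            At 11: no right child.
          At 14: no right child.
        At 17: no right child.
      At 33: no right child.
    At 13: no right child.
  At 24: no right child.
At 2: no right child.

2 24 13 33 17 14 11 34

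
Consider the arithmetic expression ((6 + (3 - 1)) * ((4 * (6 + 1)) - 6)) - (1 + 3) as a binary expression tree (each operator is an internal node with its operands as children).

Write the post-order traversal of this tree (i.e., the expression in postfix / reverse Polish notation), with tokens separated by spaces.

6 3 1 - + 4 6 1 + * 6 - * 1 3 + -

Post-order on an expression tree gives postfix notation: for each operator, emit left operand, right operand, then the operator.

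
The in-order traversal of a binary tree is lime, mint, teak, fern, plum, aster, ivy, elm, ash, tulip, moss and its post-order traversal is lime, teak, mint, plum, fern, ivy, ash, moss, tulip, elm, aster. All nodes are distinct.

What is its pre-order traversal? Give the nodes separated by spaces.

aster fern mint lime teak plum elm ivy tulip ash moss

The last element of post-order is the root; it splits in-order into left and right subtrees.
Root aster: left subtree has 5 nodes {lime, mint, teak, fern, plum}, right has 5 {ivy, elm, ash, tulip, moss}.
  Root fern: left subtree has 3 nodes {lime, mint, teak}, right has 1 {plum}.
    Root mint: left subtree has 1 node {lime}, right has 1 {teak}.
  Root elm: left subtree has 1 node {ivy}, right has 3 {ash, tulip, moss}.
    Root tulip: left subtree has 1 node {ash}, right has 1 {moss}.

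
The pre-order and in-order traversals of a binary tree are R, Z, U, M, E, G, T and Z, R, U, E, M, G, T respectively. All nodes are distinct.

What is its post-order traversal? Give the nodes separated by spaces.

Z E T G M U R

The first element of pre-order is the root; it splits in-order into left and right subtrees.
Root R: left subtree has 1 node {Z}, right has 5 {U, E, M, G, T}.
  Root U: left subtree has 0 nodes { }, right has 4 {E, M, G, T}.
    Root M: left subtree has 1 node {E}, right has 2 {G, T}.
      Root G: left subtree has 0 nodes { }, right has 1 {T}.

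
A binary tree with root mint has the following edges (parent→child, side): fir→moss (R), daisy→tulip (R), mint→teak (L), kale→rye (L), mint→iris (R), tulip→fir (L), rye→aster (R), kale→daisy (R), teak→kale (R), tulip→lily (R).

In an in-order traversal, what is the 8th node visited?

In-order visits the left subtree, then the node, then the right subtree.
At mint: go left to teak.
  At teak: no left child.
  Visit teak.
  At teak: go right to kale.
    At kale: go left to rye.
      At rye: no left child.
      Visit rye.
      At rye: go right to aster.
        aster is a leaf — visit aster.
    Visit kale.
    At kale: go right to daisy.
      At daisy: no left child.
      Visit daisy.
      At daisy: go right to tulip.
        At tulip: go left to fir.
          At fir: no left child.
          Visit fir.
          At fir: go right to moss.
            moss is a leaf — visit moss.
        Visit tulip.
        At tulip: go right to lily.
          lily is a leaf — visit lily.
Visit mint.
At mint: go right to iris.
  iris is a leaf — visit iris.
Full in-order sequence: teak, rye, aster, kale, daisy, fir, moss, tulip, lily, mint, iris.

tulip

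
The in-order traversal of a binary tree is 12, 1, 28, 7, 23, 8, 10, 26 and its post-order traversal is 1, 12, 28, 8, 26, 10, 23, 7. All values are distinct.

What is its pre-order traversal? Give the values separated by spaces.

The last element of post-order is the root; it splits in-order into left and right subtrees.
Root 7: left subtree has 3 nodes {12, 1, 28}, right has 4 {23, 8, 10, 26}.
  Root 28: left subtree has 2 nodes {12, 1}, right has 0 { }.
    Root 12: left subtree has 0 nodes { }, right has 1 {1}.
  Root 23: left subtree has 0 nodes { }, right has 3 {8, 10, 26}.
    Root 10: left subtree has 1 node {8}, right has 1 {26}.

7 28 12 1 23 10 8 26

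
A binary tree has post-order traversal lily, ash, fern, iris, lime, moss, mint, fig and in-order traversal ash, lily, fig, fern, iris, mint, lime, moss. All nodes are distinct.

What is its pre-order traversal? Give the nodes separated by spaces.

fig ash lily mint iris fern moss lime

The last element of post-order is the root; it splits in-order into left and right subtrees.
Root fig: left subtree has 2 nodes {ash, lily}, right has 5 {fern, iris, mint, lime, moss}.
  Root ash: left subtree has 0 nodes { }, right has 1 {lily}.
  Root mint: left subtree has 2 nodes {fern, iris}, right has 2 {lime, moss}.
    Root iris: left subtree has 1 node {fern}, right has 0 { }.
    Root moss: left subtree has 1 node {lime}, right has 0 { }.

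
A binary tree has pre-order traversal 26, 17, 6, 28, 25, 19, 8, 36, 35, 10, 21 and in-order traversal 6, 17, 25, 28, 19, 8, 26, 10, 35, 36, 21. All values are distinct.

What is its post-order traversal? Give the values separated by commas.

6, 25, 8, 19, 28, 17, 10, 35, 21, 36, 26

The first element of pre-order is the root; it splits in-order into left and right subtrees.
Root 26: left subtree has 6 nodes {6, 17, 25, 28, 19, 8}, right has 4 {10, 35, 36, 21}.
  Root 17: left subtree has 1 node {6}, right has 4 {25, 28, 19, 8}.
    Root 28: left subtree has 1 node {25}, right has 2 {19, 8}.
      Root 19: left subtree has 0 nodes { }, right has 1 {8}.
  Root 36: left subtree has 2 nodes {10, 35}, right has 1 {21}.
    Root 35: left subtree has 1 node {10}, right has 0 { }.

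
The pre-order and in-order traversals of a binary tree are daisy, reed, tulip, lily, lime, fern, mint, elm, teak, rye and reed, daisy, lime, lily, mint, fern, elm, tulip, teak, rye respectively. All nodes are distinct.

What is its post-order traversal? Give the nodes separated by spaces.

reed lime mint elm fern lily rye teak tulip daisy

The first element of pre-order is the root; it splits in-order into left and right subtrees.
Root daisy: left subtree has 1 node {reed}, right has 8 {lime, lily, mint, fern, elm, tulip, teak, rye}.
  Root tulip: left subtree has 5 nodes {lime, lily, mint, fern, elm}, right has 2 {teak, rye}.
    Root lily: left subtree has 1 node {lime}, right has 3 {mint, fern, elm}.
      Root fern: left subtree has 1 node {mint}, right has 1 {elm}.
    Root teak: left subtree has 0 nodes { }, right has 1 {rye}.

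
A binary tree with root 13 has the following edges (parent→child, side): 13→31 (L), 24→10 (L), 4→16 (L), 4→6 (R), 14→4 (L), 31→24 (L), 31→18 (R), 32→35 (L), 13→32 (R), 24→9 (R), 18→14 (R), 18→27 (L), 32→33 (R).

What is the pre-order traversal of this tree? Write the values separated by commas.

13, 31, 24, 10, 9, 18, 27, 14, 4, 16, 6, 32, 35, 33

Pre-order visits the node, then its left subtree, then its right subtree.
Visit 13.
At 13: go left to 31.
  Visit 31.
  At 31: go left to 24.
    Visit 24.
    At 24: go left to 10.
      10 is a leaf — visit 10.
    At 24: go right to 9.
      9 is a leaf — visit 9.
  At 31: go right to 18.
    Visit 18.
    At 18: go left to 27.
      27 is a leaf — visit 27.
    At 18: go right to 14.
      Visit 14.
      At 14: go left to 4.
        Visit 4.
        At 4: go left to 16.
          16 is a leaf — visit 16.
        At 4: go right to 6.
          6 is a leaf — visit 6.
      At 14: no right child.
At 13: go right to 32.
  Visit 32.
  At 32: go left to 35.
    35 is a leaf — visit 35.
  At 32: go right to 33.
    33 is a leaf — visit 33.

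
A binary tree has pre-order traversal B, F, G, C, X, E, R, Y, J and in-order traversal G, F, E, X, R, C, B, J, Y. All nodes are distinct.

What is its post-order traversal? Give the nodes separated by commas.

The first element of pre-order is the root; it splits in-order into left and right subtrees.
Root B: left subtree has 6 nodes {G, F, E, X, R, C}, right has 2 {J, Y}.
  Root F: left subtree has 1 node {G}, right has 4 {E, X, R, C}.
    Root C: left subtree has 3 nodes {E, X, R}, right has 0 { }.
      Root X: left subtree has 1 node {E}, right has 1 {R}.
  Root Y: left subtree has 1 node {J}, right has 0 { }.

G, E, R, X, C, F, J, Y, B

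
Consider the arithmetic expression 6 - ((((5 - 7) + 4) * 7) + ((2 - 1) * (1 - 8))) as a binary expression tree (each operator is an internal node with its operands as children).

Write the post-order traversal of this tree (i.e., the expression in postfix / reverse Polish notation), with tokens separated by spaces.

6 5 7 - 4 + 7 * 2 1 - 1 8 - * + -

Post-order on an expression tree gives postfix notation: for each operator, emit left operand, right operand, then the operator.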